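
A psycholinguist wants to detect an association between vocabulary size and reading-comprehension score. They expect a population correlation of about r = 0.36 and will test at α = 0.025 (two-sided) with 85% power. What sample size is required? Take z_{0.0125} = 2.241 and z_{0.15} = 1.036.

n = 79

Fisher's z: C = ½·ln((1+r)/(1−r)) = ½·ln(2.1250) = 0.3769.
n = ((z_{α/2} + z_β)/C)² + 3.
(2.241 + 1.036) / 0.3769 = 3.277 / 0.3769 = 8.695.
n = 8.695² + 3 = 75.60 + 3 = 78.6.
Round up.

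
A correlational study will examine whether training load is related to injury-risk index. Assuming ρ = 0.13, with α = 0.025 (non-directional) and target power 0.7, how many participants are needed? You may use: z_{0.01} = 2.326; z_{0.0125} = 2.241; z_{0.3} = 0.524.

Fisher's z: C = ½·ln((1+r)/(1−r)) = ½·ln(1.2989) = 0.1307.
n = ((z_{α/2} + z_β)/C)² + 3.
(2.241 + 0.524) / 0.1307 = 2.765 / 0.1307 = 21.155.
n = 21.155² + 3 = 447.55 + 3 = 450.5.
Round up.

n = 451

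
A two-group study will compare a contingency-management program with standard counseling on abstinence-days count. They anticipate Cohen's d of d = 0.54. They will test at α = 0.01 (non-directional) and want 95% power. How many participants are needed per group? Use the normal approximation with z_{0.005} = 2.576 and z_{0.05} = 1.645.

n = 123 per group

For two independent groups with equal n: n = 2·((z_{α/2} + z_β) / d)².
z_{α/2} + z_β = 2.576 + 1.645 = 4.221.
n = 2 × (4.221 / 0.54)² = 2 × 7.817² = 2 × 61.10 = 122.2.
Round up to the next whole participant.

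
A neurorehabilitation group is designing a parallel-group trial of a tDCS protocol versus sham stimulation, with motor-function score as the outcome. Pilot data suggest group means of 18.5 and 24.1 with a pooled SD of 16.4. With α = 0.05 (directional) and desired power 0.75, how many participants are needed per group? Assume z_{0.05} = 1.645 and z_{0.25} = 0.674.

n = 93 per group

Cohen's d = |M₁ − M₂| / SD_pooled = |18.5 − 24.1| / 16.4 = 5.6 / 16.4 = 0.341.
For two independent groups with equal n: n = 2·((z_{α} + z_β) / d)².
z_{α} + z_β = 1.645 + 0.674 = 2.319.
n = 2 × (2.319 / 0.341)² = 2 × 6.801² = 2 × 46.25 = 92.5.
Round up to the next whole participant.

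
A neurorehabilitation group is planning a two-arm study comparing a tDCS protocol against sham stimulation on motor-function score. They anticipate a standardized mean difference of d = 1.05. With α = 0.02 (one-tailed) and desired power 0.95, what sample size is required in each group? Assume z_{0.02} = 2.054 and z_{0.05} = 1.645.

n = 25 per group

For two independent groups with equal n: n = 2·((z_{α} + z_β) / d)².
z_{α} + z_β = 2.054 + 1.645 = 3.699.
n = 2 × (3.699 / 1.05)² = 2 × 3.523² = 2 × 12.41 = 24.8.
Round up to the next whole participant.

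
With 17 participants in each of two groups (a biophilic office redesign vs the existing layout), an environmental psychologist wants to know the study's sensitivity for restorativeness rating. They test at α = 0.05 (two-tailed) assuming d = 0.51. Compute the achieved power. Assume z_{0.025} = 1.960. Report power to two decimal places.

For two equal groups, power = Φ(d·√(n/2) − z_{α/2}).
d·√(n/2) = 0.51 × √(17/2) = 0.51 × 2.915 = 1.487.
z_β = 1.487 − 1.960 = -0.473.
Power = Φ(-0.473) = 0.318.

power ≈ 0.32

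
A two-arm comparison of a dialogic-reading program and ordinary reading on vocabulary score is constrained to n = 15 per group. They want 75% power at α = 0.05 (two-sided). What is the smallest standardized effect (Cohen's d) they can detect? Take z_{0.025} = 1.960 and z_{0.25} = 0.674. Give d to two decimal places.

d_min ≈ 0.96

For two independent groups of n = 15 each: d_min = (z_{α/2} + z_β)·√(2/n).
z-sum = 1.960 + 0.674 = 2.634.
d_min = 2.634 × √(2/15) = 2.634 × 0.3651 = 0.962.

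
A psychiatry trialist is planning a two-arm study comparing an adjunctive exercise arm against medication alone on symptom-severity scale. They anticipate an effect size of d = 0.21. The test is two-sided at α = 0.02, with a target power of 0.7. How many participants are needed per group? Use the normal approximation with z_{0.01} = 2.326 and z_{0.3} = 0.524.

For two independent groups with equal n: n = 2·((z_{α/2} + z_β) / d)².
z_{α/2} + z_β = 2.326 + 0.524 = 2.850.
n = 2 × (2.850 / 0.21)² = 2 × 13.571² = 2 × 184.18 = 368.4.
Round up to the next whole participant.

n = 369 per group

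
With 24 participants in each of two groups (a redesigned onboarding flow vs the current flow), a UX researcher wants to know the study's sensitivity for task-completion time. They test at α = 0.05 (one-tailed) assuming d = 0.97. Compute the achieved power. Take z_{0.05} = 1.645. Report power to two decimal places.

power ≈ 0.96

For two equal groups, power = Φ(d·√(n/2) − z_{α}).
d·√(n/2) = 0.97 × √(24/2) = 0.97 × 3.464 = 3.360.
z_β = 3.360 − 1.645 = 1.715.
Power = Φ(1.715) = 0.957.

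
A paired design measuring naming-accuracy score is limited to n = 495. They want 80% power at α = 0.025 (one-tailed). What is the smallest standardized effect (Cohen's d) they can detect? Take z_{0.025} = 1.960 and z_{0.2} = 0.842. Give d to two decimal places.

d_min ≈ 0.13

For a single sample (or paired design) of n = 495: d_min = (z_{α} + z_β)/√n.
z-sum = 1.960 + 0.842 = 2.802.
d_min = 2.802 / √495 = 2.802 / 22.249 = 0.126.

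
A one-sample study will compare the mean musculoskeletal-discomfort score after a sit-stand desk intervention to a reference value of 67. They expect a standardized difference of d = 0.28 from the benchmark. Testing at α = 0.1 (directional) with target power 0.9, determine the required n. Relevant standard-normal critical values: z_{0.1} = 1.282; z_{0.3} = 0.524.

n = 84

For a one-sample test: n = ((z_{α} + z_β) / d)².
z_{α} + z_β = 1.282 + 1.282 = 2.564.
n = (2.564 / 0.28)² = 9.157² = 83.85.
Round up.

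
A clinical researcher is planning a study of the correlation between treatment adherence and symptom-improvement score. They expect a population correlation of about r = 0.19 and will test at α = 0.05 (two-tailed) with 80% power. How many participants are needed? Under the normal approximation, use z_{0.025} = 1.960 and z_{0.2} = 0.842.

Fisher's z: C = ½·ln((1+r)/(1−r)) = ½·ln(1.4691) = 0.1923.
n = ((z_{α/2} + z_β)/C)² + 3.
(1.960 + 0.842) / 0.1923 = 2.802 / 0.1923 = 14.571.
n = 14.571² + 3 = 212.31 + 3 = 215.3.
Round up.

n = 216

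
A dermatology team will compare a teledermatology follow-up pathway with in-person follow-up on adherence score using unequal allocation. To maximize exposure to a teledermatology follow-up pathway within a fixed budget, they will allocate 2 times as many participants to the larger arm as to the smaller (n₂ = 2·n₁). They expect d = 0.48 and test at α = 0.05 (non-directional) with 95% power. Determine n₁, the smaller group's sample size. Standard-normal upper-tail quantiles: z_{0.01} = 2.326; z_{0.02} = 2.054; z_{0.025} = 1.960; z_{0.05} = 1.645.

n₁ = 85

With allocation ratio k = n₂/n₁ = 2, Var(x̄₁−x̄₂) = σ²(1/n₁ + 1/(k·n₁)) = σ²·(k+1)/(k·n₁).
So n₁ = (1 + 1/k)·((z_{α/2} + z_β)/d)² = 1.500 × (3.605/0.48)².
n₁ = 1.500 × 56.41 = 84.6.
Round up: n₁ = 85, giving n₂ = 2 × 85 = 170.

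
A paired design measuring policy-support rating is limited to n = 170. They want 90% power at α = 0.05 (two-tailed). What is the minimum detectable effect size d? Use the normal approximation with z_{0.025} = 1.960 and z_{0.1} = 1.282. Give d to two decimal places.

For a single sample (or paired design) of n = 170: d_min = (z_{α/2} + z_β)/√n.
z-sum = 1.960 + 1.282 = 3.242.
d_min = 3.242 / √170 = 3.242 / 13.038 = 0.249.

d_min ≈ 0.25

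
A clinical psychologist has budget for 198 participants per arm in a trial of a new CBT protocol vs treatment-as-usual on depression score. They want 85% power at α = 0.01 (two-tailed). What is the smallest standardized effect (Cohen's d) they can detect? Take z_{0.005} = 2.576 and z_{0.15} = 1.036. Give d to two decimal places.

For two independent groups of n = 198 each: d_min = (z_{α/2} + z_β)·√(2/n).
z-sum = 2.576 + 1.036 = 3.612.
d_min = 3.612 × √(2/198) = 3.612 × 0.1005 = 0.363.

d_min ≈ 0.36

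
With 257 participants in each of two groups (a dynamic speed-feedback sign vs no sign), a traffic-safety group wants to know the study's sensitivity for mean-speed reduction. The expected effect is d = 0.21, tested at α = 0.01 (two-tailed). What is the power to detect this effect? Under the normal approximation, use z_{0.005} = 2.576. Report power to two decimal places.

power ≈ 0.42

For two equal groups, power = Φ(d·√(n/2) − z_{α/2}).
d·√(n/2) = 0.21 × √(257/2) = 0.21 × 11.336 = 2.381.
z_β = 2.381 − 2.576 = -0.195.
Power = Φ(-0.195) = 0.423.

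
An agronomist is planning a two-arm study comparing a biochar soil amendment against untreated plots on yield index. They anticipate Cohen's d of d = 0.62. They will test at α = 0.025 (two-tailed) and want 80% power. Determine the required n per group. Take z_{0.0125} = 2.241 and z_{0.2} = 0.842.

For two independent groups with equal n: n = 2·((z_{α/2} + z_β) / d)².
z_{α/2} + z_β = 2.241 + 0.842 = 3.083.
n = 2 × (3.083 / 0.62)² = 2 × 4.973² = 2 × 24.73 = 49.5.
Round up to the next whole participant.

n = 50 per group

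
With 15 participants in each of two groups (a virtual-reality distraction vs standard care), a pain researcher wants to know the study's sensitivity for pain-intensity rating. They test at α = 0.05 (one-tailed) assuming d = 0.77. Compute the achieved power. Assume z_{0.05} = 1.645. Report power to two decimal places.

power ≈ 0.68

For two equal groups, power = Φ(d·√(n/2) − z_{α}).
d·√(n/2) = 0.77 × √(15/2) = 0.77 × 2.739 = 2.109.
z_β = 2.109 − 1.645 = 0.464.
Power = Φ(0.464) = 0.679.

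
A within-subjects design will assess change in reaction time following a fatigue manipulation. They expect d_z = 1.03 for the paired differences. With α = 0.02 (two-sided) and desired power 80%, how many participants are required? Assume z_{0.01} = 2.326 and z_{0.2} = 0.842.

For a paired (one-sample on differences) test: n = ((z_{α/2} + z_β) / d)².
z_{α/2} + z_β = 2.326 + 0.842 = 3.168.
n = (3.168 / 1.03)² = 3.076² = 9.46.
Round up.

n = 10 pairs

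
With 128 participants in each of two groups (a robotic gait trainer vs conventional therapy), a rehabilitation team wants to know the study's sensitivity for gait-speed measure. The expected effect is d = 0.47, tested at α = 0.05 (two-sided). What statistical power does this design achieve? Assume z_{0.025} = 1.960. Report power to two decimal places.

power ≈ 0.96

For two equal groups, power = Φ(d·√(n/2) − z_{α/2}).
d·√(n/2) = 0.47 × √(128/2) = 0.47 × 8.000 = 3.760.
z_β = 3.760 − 1.960 = 1.800.
Power = Φ(1.800) = 0.964.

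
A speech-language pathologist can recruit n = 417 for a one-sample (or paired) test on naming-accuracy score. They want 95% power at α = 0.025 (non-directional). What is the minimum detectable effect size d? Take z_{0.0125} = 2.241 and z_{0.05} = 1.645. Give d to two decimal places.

d_min ≈ 0.19

For a single sample (or paired design) of n = 417: d_min = (z_{α/2} + z_β)/√n.
z-sum = 2.241 + 1.645 = 3.886.
d_min = 3.886 / √417 = 3.886 / 20.421 = 0.190.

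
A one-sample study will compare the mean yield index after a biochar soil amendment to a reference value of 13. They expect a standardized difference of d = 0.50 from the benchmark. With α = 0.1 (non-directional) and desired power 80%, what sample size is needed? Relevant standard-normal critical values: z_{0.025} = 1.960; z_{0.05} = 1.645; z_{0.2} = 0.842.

n = 25

For a one-sample test: n = ((z_{α/2} + z_β) / d)².
z_{α/2} + z_β = 1.645 + 0.842 = 2.487.
n = (2.487 / 0.50)² = 4.974² = 24.74.
Round up.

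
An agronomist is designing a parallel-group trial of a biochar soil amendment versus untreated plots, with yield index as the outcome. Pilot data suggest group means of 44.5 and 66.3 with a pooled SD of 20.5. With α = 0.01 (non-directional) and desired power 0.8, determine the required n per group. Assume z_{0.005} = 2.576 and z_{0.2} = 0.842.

Cohen's d = |M₁ − M₂| / SD_pooled = |44.5 − 66.3| / 20.5 = 21.8 / 20.5 = 1.063.
For two independent groups with equal n: n = 2·((z_{α/2} + z_β) / d)².
z_{α/2} + z_β = 2.576 + 0.842 = 3.418.
n = 2 × (3.418 / 1.063)² = 2 × 3.215² = 2 × 10.34 = 20.7.
Round up to the next whole participant.

n = 21 per group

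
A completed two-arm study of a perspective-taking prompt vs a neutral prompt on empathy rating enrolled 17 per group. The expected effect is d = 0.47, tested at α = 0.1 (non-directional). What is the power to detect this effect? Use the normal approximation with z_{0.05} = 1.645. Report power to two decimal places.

For two equal groups, power = Φ(d·√(n/2) − z_{α/2}).
d·√(n/2) = 0.47 × √(17/2) = 0.47 × 2.915 = 1.370.
z_β = 1.370 − 1.645 = -0.275.
Power = Φ(-0.275) = 0.392.

power ≈ 0.39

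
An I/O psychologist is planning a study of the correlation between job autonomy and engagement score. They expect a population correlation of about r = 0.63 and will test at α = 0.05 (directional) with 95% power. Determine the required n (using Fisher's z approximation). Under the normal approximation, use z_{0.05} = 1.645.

n = 23

Fisher's z: C = ½·ln((1+r)/(1−r)) = ½·ln(4.4054) = 0.7414.
n = ((z_{α} + z_β)/C)² + 3.
(1.645 + 1.645) / 0.7414 = 3.290 / 0.7414 = 4.438.
n = 4.438² + 3 = 19.69 + 3 = 22.7.
Round up.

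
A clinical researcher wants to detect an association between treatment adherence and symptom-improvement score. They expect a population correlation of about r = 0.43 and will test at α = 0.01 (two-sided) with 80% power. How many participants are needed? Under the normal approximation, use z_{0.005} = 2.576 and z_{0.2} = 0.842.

n = 59

Fisher's z: C = ½·ln((1+r)/(1−r)) = ½·ln(2.5088) = 0.4599.
n = ((z_{α/2} + z_β)/C)² + 3.
(2.576 + 0.842) / 0.4599 = 3.418 / 0.4599 = 7.432.
n = 7.432² + 3 = 55.24 + 3 = 58.2.
Round up.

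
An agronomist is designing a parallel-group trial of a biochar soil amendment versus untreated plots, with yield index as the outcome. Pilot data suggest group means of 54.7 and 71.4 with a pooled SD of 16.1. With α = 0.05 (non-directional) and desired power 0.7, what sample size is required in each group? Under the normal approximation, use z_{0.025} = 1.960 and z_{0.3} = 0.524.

Cohen's d = |M₁ − M₂| / SD_pooled = |54.7 − 71.4| / 16.1 = 16.7 / 16.1 = 1.037.
For two independent groups with equal n: n = 2·((z_{α/2} + z_β) / d)².
z_{α/2} + z_β = 1.960 + 0.524 = 2.484.
n = 2 × (2.484 / 1.037)² = 2 × 2.395² = 2 × 5.74 = 11.5.
Round up to the next whole participant.

n = 12 per group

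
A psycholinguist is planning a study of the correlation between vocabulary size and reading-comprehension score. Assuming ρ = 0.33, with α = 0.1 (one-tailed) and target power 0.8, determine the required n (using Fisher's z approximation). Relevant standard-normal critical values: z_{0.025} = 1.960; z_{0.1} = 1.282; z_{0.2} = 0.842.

Fisher's z: C = ½·ln((1+r)/(1−r)) = ½·ln(1.9851) = 0.3428.
n = ((z_{α} + z_β)/C)² + 3.
(1.282 + 0.842) / 0.3428 = 2.124 / 0.3428 = 6.196.
n = 6.196² + 3 = 38.39 + 3 = 41.4.
Round up.

n = 42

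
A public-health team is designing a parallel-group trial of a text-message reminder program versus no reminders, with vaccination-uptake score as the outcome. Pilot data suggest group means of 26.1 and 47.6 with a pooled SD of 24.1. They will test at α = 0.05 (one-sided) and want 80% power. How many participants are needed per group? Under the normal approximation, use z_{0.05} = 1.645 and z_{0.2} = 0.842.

n = 16 per group

Cohen's d = |M₁ − M₂| / SD_pooled = |26.1 − 47.6| / 24.1 = 21.5 / 24.1 = 0.892.
For two independent groups with equal n: n = 2·((z_{α} + z_β) / d)².
z_{α} + z_β = 1.645 + 0.842 = 2.487.
n = 2 × (2.487 / 0.892)² = 2 × 2.788² = 2 × 7.77 = 15.5.
Round up to the next whole participant.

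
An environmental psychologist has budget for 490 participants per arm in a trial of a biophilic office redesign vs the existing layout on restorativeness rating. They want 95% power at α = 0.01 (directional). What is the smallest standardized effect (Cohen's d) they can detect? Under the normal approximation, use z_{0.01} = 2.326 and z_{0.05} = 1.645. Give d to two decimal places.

d_min ≈ 0.25

For two independent groups of n = 490 each: d_min = (z_{α} + z_β)·√(2/n).
z-sum = 2.326 + 1.645 = 3.971.
d_min = 3.971 × √(2/490) = 3.971 × 0.0639 = 0.254.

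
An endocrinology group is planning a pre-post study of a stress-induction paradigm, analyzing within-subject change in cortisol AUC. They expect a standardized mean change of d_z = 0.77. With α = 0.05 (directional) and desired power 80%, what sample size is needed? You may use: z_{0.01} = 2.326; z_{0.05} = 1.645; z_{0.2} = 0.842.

For a paired (one-sample on differences) test: n = ((z_{α} + z_β) / d)².
z_{α} + z_β = 1.645 + 0.842 = 2.487.
n = (2.487 / 0.77)² = 3.230² = 10.43.
Round up.

n = 11 pairs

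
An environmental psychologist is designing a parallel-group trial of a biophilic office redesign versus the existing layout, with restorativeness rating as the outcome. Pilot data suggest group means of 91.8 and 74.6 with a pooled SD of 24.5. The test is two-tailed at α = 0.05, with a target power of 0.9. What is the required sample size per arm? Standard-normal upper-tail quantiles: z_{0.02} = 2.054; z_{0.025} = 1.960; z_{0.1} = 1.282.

Cohen's d = |M₁ − M₂| / SD_pooled = |91.8 − 74.6| / 24.5 = 17.2 / 24.5 = 0.702.
For two independent groups with equal n: n = 2·((z_{α/2} + z_β) / d)².
z_{α/2} + z_β = 1.960 + 1.282 = 3.242.
n = 2 × (3.242 / 0.702)² = 2 × 4.618² = 2 × 21.33 = 42.7.
Round up to the next whole participant.

n = 43 per group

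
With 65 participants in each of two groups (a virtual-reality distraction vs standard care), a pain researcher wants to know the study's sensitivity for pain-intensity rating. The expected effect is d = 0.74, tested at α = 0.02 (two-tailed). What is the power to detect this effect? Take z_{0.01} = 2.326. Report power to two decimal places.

power ≈ 0.97

For two equal groups, power = Φ(d·√(n/2) − z_{α/2}).
d·√(n/2) = 0.74 × √(65/2) = 0.74 × 5.701 = 4.219.
z_β = 4.219 − 2.326 = 1.893.
Power = Φ(1.893) = 0.971.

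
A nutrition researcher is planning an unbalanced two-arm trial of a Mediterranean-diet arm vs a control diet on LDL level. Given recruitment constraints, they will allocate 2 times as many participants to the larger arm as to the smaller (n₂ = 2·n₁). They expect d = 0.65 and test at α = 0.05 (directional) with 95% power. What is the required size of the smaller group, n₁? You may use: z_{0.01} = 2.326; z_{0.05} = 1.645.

With allocation ratio k = n₂/n₁ = 2, Var(x̄₁−x̄₂) = σ²(1/n₁ + 1/(k·n₁)) = σ²·(k+1)/(k·n₁).
So n₁ = (1 + 1/k)·((z_{α} + z_β)/d)² = 1.500 × (3.290/0.65)².
n₁ = 1.500 × 25.62 = 38.4.
Round up: n₁ = 39, giving n₂ = 2 × 39 = 78.

n₁ = 39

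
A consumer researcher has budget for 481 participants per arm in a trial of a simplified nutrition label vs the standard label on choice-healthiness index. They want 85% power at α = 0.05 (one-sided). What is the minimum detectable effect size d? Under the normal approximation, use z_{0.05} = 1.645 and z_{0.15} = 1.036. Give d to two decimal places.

d_min ≈ 0.17

For two independent groups of n = 481 each: d_min = (z_{α} + z_β)·√(2/n).
z-sum = 1.645 + 1.036 = 2.681.
d_min = 2.681 × √(2/481) = 2.681 × 0.0645 = 0.173.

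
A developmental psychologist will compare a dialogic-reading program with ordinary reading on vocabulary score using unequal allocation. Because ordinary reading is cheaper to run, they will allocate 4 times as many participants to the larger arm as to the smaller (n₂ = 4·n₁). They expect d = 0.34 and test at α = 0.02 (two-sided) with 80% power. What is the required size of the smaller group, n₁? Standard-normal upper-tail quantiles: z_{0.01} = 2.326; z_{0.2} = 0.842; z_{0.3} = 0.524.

n₁ = 109

With allocation ratio k = n₂/n₁ = 4, Var(x̄₁−x̄₂) = σ²(1/n₁ + 1/(k·n₁)) = σ²·(k+1)/(k·n₁).
So n₁ = (1 + 1/k)·((z_{α/2} + z_β)/d)² = 1.250 × (3.168/0.34)².
n₁ = 1.250 × 86.82 = 108.5.
Round up: n₁ = 109, giving n₂ = 4 × 109 = 436.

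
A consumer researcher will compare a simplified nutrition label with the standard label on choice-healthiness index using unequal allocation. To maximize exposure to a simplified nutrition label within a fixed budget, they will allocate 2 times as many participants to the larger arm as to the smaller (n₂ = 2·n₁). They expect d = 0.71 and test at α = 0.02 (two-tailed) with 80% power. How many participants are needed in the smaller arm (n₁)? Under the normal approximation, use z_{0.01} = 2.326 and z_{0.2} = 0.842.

With allocation ratio k = n₂/n₁ = 2, Var(x̄₁−x̄₂) = σ²(1/n₁ + 1/(k·n₁)) = σ²·(k+1)/(k·n₁).
So n₁ = (1 + 1/k)·((z_{α/2} + z_β)/d)² = 1.500 × (3.168/0.71)².
n₁ = 1.500 × 19.91 = 29.9.
Round up: n₁ = 30, giving n₂ = 2 × 30 = 60.

n₁ = 30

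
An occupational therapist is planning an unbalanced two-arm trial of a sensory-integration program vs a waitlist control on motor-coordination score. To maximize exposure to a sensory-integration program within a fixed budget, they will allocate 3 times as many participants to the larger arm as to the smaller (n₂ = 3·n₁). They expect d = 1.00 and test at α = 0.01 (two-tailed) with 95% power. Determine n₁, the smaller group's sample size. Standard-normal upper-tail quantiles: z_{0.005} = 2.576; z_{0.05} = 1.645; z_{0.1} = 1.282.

n₁ = 24

With allocation ratio k = n₂/n₁ = 3, Var(x̄₁−x̄₂) = σ²(1/n₁ + 1/(k·n₁)) = σ²·(k+1)/(k·n₁).
So n₁ = (1 + 1/k)·((z_{α/2} + z_β)/d)² = 1.333 × (4.221/1.00)².
n₁ = 1.333 × 17.82 = 23.8.
Round up: n₁ = 24, giving n₂ = 3 × 24 = 72.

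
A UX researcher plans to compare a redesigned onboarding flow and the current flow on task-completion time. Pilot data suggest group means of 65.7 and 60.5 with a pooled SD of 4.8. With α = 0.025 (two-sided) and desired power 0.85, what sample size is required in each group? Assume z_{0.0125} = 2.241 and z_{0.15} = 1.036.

Cohen's d = |M₁ − M₂| / SD_pooled = |65.7 − 60.5| / 4.8 = 5.2 / 4.8 = 1.083.
For two independent groups with equal n: n = 2·((z_{α/2} + z_β) / d)².
z_{α/2} + z_β = 2.241 + 1.036 = 3.277.
n = 2 × (3.277 / 1.083)² = 2 × 3.026² = 2 × 9.16 = 18.3.
Round up to the next whole participant.

n = 19 per group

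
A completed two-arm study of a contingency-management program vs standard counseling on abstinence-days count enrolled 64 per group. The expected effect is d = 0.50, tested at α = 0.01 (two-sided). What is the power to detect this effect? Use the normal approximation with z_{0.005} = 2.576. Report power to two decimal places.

For two equal groups, power = Φ(d·√(n/2) − z_{α/2}).
d·√(n/2) = 0.50 × √(64/2) = 0.50 × 5.657 = 2.828.
z_β = 2.828 − 2.576 = 0.252.
Power = Φ(0.252) = 0.600.

power ≈ 0.60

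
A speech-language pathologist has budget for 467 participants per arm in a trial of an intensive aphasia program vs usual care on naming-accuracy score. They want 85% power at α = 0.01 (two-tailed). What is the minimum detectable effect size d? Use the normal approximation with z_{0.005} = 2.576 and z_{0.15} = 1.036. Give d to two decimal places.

For two independent groups of n = 467 each: d_min = (z_{α/2} + z_β)·√(2/n).
z-sum = 2.576 + 1.036 = 3.612.
d_min = 3.612 × √(2/467) = 3.612 × 0.0654 = 0.236.

d_min ≈ 0.24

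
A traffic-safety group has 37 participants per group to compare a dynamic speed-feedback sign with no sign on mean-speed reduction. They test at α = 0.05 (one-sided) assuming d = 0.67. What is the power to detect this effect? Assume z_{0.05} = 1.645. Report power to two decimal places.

For two equal groups, power = Φ(d·√(n/2) − z_{α}).
d·√(n/2) = 0.67 × √(37/2) = 0.67 × 4.301 = 2.882.
z_β = 2.882 − 1.645 = 1.237.
Power = Φ(1.237) = 0.892.

power ≈ 0.89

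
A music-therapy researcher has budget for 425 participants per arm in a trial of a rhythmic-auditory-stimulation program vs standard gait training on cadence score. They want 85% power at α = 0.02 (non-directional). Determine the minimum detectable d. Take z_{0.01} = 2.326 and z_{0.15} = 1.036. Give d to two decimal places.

For two independent groups of n = 425 each: d_min = (z_{α/2} + z_β)·√(2/n).
z-sum = 2.326 + 1.036 = 3.362.
d_min = 3.362 × √(2/425) = 3.362 × 0.0686 = 0.231.

d_min ≈ 0.23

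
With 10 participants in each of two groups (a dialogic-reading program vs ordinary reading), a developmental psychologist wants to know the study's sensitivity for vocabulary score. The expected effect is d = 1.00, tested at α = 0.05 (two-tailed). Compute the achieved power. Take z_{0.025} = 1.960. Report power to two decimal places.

power ≈ 0.61

For two equal groups, power = Φ(d·√(n/2) − z_{α/2}).
d·√(n/2) = 1.00 × √(10/2) = 1.00 × 2.236 = 2.236.
z_β = 2.236 − 1.960 = 0.276.
Power = Φ(0.276) = 0.609.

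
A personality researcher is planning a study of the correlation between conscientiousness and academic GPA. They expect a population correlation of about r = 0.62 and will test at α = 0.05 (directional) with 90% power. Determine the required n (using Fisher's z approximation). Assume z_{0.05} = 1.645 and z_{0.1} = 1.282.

Fisher's z: C = ½·ln((1+r)/(1−r)) = ½·ln(4.2632) = 0.7250.
n = ((z_{α} + z_β)/C)² + 3.
(1.645 + 1.282) / 0.7250 = 2.927 / 0.7250 = 4.037.
n = 4.037² + 3 = 16.30 + 3 = 19.3.
Round up.

n = 20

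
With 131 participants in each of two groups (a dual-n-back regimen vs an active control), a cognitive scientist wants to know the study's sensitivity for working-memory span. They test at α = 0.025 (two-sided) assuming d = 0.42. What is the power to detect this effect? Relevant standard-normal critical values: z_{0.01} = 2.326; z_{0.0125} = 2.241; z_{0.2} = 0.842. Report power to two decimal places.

For two equal groups, power = Φ(d·√(n/2) − z_{α/2}).
d·√(n/2) = 0.42 × √(131/2) = 0.42 × 8.093 = 3.399.
z_β = 3.399 − 2.241 = 1.158.
Power = Φ(1.158) = 0.877.

power ≈ 0.88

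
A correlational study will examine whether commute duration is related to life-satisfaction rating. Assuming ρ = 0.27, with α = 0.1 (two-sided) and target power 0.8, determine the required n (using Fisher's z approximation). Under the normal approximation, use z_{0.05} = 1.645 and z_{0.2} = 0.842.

Fisher's z: C = ½·ln((1+r)/(1−r)) = ½·ln(1.7397) = 0.2769.
n = ((z_{α/2} + z_β)/C)² + 3.
(1.645 + 0.842) / 0.2769 = 2.487 / 0.2769 = 8.982.
n = 8.982² + 3 = 80.67 + 3 = 83.7.
Round up.

n = 84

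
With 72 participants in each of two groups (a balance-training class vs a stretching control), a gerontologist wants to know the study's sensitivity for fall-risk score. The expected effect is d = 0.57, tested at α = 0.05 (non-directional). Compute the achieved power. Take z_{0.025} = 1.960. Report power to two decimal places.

For two equal groups, power = Φ(d·√(n/2) − z_{α/2}).
d·√(n/2) = 0.57 × √(72/2) = 0.57 × 6.000 = 3.420.
z_β = 3.420 − 1.960 = 1.460.
Power = Φ(1.460) = 0.928.

power ≈ 0.93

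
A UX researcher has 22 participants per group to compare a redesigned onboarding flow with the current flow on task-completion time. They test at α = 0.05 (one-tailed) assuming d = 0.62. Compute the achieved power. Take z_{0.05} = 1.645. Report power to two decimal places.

power ≈ 0.66

For two equal groups, power = Φ(d·√(n/2) − z_{α}).
d·√(n/2) = 0.62 × √(22/2) = 0.62 × 3.317 = 2.056.
z_β = 2.056 − 1.645 = 0.411.
Power = Φ(0.411) = 0.660.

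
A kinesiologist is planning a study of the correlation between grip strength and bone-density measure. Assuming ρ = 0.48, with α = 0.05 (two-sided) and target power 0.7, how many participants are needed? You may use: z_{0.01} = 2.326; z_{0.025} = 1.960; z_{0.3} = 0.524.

Fisher's z: C = ½·ln((1+r)/(1−r)) = ½·ln(2.8462) = 0.5230.
n = ((z_{α/2} + z_β)/C)² + 3.
(1.960 + 0.524) / 0.5230 = 2.484 / 0.5230 = 4.750.
n = 4.750² + 3 = 22.56 + 3 = 25.6.
Round up.

n = 26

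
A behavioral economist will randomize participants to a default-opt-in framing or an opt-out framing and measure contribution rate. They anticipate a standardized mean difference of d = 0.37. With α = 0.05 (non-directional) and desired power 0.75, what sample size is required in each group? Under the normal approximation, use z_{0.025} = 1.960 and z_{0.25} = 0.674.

For two independent groups with equal n: n = 2·((z_{α/2} + z_β) / d)².
z_{α/2} + z_β = 1.960 + 0.674 = 2.634.
n = 2 × (2.634 / 0.37)² = 2 × 7.119² = 2 × 50.68 = 101.4.
Round up to the next whole participant.

n = 102 per group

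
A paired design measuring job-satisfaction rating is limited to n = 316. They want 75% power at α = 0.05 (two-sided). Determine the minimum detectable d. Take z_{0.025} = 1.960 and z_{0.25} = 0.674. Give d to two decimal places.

d_min ≈ 0.15

For a single sample (or paired design) of n = 316: d_min = (z_{α/2} + z_β)/√n.
z-sum = 1.960 + 0.674 = 2.634.
d_min = 2.634 / √316 = 2.634 / 17.776 = 0.148.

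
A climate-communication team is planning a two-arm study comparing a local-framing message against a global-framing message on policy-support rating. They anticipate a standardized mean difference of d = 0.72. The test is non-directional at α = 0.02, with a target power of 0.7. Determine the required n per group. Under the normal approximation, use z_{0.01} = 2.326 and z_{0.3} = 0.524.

For two independent groups with equal n: n = 2·((z_{α/2} + z_β) / d)².
z_{α/2} + z_β = 2.326 + 0.524 = 2.850.
n = 2 × (2.850 / 0.72)² = 2 × 3.958² = 2 × 15.67 = 31.3.
Round up to the next whole participant.

n = 32 per group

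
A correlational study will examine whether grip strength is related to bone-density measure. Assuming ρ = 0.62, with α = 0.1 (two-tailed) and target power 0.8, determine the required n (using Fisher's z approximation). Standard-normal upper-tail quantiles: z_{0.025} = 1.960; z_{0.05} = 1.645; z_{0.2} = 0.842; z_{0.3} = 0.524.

n = 15

Fisher's z: C = ½·ln((1+r)/(1−r)) = ½·ln(4.2632) = 0.7250.
n = ((z_{α/2} + z_β)/C)² + 3.
(1.645 + 0.842) / 0.7250 = 2.487 / 0.7250 = 3.430.
n = 3.430² + 3 = 11.77 + 3 = 14.8.
Round up.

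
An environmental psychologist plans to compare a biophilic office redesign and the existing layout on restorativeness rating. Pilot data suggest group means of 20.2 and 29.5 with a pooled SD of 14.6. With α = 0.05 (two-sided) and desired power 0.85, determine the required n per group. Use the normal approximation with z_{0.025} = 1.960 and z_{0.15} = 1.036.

Cohen's d = |M₁ − M₂| / SD_pooled = |20.2 − 29.5| / 14.6 = 9.3 / 14.6 = 0.637.
For two independent groups with equal n: n = 2·((z_{α/2} + z_β) / d)².
z_{α/2} + z_β = 1.960 + 1.036 = 2.996.
n = 2 × (2.996 / 0.637)² = 2 × 4.703² = 2 × 22.12 = 44.2.
Round up to the next whole participant.

n = 45 per group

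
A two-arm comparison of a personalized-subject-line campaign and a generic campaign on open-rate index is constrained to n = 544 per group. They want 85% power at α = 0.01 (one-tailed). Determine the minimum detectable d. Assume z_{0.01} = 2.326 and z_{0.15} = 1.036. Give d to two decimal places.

For two independent groups of n = 544 each: d_min = (z_{α} + z_β)·√(2/n).
z-sum = 2.326 + 1.036 = 3.362.
d_min = 3.362 × √(2/544) = 3.362 × 0.0606 = 0.204.

d_min ≈ 0.20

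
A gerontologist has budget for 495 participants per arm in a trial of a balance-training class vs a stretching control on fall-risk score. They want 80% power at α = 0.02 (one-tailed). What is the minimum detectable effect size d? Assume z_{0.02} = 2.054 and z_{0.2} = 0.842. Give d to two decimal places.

For two independent groups of n = 495 each: d_min = (z_{α} + z_β)·√(2/n).
z-sum = 2.054 + 0.842 = 2.896.
d_min = 2.896 × √(2/495) = 2.896 × 0.0636 = 0.184.

d_min ≈ 0.18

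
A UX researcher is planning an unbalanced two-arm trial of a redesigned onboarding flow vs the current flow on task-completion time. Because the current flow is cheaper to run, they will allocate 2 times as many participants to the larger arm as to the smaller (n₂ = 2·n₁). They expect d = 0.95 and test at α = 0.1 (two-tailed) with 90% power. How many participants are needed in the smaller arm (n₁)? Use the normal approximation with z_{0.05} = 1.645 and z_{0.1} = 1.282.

With allocation ratio k = n₂/n₁ = 2, Var(x̄₁−x̄₂) = σ²(1/n₁ + 1/(k·n₁)) = σ²·(k+1)/(k·n₁).
So n₁ = (1 + 1/k)·((z_{α/2} + z_β)/d)² = 1.500 × (2.927/0.95)².
n₁ = 1.500 × 9.49 = 14.2.
Round up: n₁ = 15, giving n₂ = 2 × 15 = 30.

n₁ = 15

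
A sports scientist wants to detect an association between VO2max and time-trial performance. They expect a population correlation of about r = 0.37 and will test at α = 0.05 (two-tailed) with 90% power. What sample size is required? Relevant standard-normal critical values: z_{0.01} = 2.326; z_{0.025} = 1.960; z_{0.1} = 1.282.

n = 73

Fisher's z: C = ½·ln((1+r)/(1−r)) = ½·ln(2.1746) = 0.3884.
n = ((z_{α/2} + z_β)/C)² + 3.
(1.960 + 1.282) / 0.3884 = 3.242 / 0.3884 = 8.347.
n = 8.347² + 3 = 69.67 + 3 = 72.7.
Round up.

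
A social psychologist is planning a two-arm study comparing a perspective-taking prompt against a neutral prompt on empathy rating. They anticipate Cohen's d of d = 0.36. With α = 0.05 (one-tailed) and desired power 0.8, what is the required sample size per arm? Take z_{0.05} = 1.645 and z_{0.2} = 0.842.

n = 96 per group

For two independent groups with equal n: n = 2·((z_{α} + z_β) / d)².
z_{α} + z_β = 1.645 + 0.842 = 2.487.
n = 2 × (2.487 / 0.36)² = 2 × 6.908² = 2 × 47.73 = 95.5.
Round up to the next whole participant.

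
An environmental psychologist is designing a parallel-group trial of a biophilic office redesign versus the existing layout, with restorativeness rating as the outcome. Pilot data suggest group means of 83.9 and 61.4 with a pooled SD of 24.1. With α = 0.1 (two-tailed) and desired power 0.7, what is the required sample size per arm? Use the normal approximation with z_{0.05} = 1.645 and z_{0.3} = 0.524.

Cohen's d = |M₁ − M₂| / SD_pooled = |83.9 − 61.4| / 24.1 = 22.5 / 24.1 = 0.934.
For two independent groups with equal n: n = 2·((z_{α/2} + z_β) / d)².
z_{α/2} + z_β = 1.645 + 0.524 = 2.169.
n = 2 × (2.169 / 0.934)² = 2 × 2.322² = 2 × 5.39 = 10.8.
Round up to the next whole participant.

n = 11 per group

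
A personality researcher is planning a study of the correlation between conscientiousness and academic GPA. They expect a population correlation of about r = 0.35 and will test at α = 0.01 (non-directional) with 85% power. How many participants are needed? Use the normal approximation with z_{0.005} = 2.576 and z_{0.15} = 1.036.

n = 101

Fisher's z: C = ½·ln((1+r)/(1−r)) = ½·ln(2.0769) = 0.3654.
n = ((z_{α/2} + z_β)/C)² + 3.
(2.576 + 1.036) / 0.3654 = 3.612 / 0.3654 = 9.885.
n = 9.885² + 3 = 97.71 + 3 = 100.7.
Round up.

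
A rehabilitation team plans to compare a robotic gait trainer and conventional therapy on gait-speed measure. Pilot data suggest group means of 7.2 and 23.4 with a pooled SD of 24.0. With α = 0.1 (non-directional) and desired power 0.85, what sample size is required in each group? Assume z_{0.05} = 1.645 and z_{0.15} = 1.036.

n = 32 per group

Cohen's d = |M₁ − M₂| / SD_pooled = |7.2 − 23.4| / 24.0 = 16.2 / 24.0 = 0.675.
For two independent groups with equal n: n = 2·((z_{α/2} + z_β) / d)².
z_{α/2} + z_β = 1.645 + 1.036 = 2.681.
n = 2 × (2.681 / 0.675)² = 2 × 3.972² = 2 × 15.78 = 31.6.
Round up to the next whole participant.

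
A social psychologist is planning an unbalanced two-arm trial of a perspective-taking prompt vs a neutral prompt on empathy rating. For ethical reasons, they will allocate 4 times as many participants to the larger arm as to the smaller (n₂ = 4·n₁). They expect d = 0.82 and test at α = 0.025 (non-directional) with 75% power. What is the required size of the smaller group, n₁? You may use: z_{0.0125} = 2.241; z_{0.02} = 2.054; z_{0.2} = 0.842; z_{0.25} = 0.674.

With allocation ratio k = n₂/n₁ = 4, Var(x̄₁−x̄₂) = σ²(1/n₁ + 1/(k·n₁)) = σ²·(k+1)/(k·n₁).
So n₁ = (1 + 1/k)·((z_{α/2} + z_β)/d)² = 1.250 × (2.915/0.82)².
n₁ = 1.250 × 12.64 = 15.8.
Round up: n₁ = 16, giving n₂ = 4 × 16 = 64.

n₁ = 16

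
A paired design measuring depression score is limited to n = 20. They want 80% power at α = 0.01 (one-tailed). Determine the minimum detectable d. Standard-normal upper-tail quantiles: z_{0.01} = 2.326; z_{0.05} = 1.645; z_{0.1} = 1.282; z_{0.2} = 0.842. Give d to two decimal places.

d_min ≈ 0.71

For a single sample (or paired design) of n = 20: d_min = (z_{α} + z_β)/√n.
z-sum = 2.326 + 0.842 = 3.168.
d_min = 3.168 / √20 = 3.168 / 4.472 = 0.708.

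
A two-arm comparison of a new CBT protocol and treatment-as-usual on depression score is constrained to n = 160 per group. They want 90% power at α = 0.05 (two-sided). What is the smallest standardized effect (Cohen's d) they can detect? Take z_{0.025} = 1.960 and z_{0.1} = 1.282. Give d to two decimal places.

d_min ≈ 0.36

For two independent groups of n = 160 each: d_min = (z_{α/2} + z_β)·√(2/n).
z-sum = 1.960 + 1.282 = 3.242.
d_min = 3.242 × √(2/160) = 3.242 × 0.1118 = 0.362.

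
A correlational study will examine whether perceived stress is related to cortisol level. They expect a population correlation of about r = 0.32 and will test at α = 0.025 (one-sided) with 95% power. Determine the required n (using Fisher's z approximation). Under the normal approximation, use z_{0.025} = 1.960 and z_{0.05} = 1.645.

Fisher's z: C = ½·ln((1+r)/(1−r)) = ½·ln(1.9412) = 0.3316.
n = ((z_{α} + z_β)/C)² + 3.
(1.960 + 1.645) / 0.3316 = 3.605 / 0.3316 = 10.872.
n = 10.872² + 3 = 118.19 + 3 = 121.2.
Round up.

n = 122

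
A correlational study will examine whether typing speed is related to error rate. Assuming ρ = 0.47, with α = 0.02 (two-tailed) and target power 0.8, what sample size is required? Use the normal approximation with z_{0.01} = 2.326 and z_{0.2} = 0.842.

Fisher's z: C = ½·ln((1+r)/(1−r)) = ½·ln(2.7736) = 0.5101.
n = ((z_{α/2} + z_β)/C)² + 3.
(2.326 + 0.842) / 0.5101 = 3.168 / 0.5101 = 6.211.
n = 6.211² + 3 = 38.57 + 3 = 41.6.
Round up.

n = 42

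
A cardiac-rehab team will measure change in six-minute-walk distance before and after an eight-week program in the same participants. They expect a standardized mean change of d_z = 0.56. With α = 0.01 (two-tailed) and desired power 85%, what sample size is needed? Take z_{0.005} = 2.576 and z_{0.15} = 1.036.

n = 42 pairs

For a paired (one-sample on differences) test: n = ((z_{α/2} + z_β) / d)².
z_{α/2} + z_β = 2.576 + 1.036 = 3.612.
n = (3.612 / 0.56)² = 6.450² = 41.60.
Round up.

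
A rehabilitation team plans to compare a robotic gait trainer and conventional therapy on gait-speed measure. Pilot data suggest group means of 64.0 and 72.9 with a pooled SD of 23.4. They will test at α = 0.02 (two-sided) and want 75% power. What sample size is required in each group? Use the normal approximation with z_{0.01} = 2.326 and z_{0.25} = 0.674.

Cohen's d = |M₁ − M₂| / SD_pooled = |64.0 − 72.9| / 23.4 = 8.9 / 23.4 = 0.380.
For two independent groups with equal n: n = 2·((z_{α/2} + z_β) / d)².
z_{α/2} + z_β = 2.326 + 0.674 = 3.000.
n = 2 × (3.000 / 0.380)² = 2 × 7.895² = 2 × 62.33 = 124.7.
Round up to the next whole participant.

n = 125 per group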